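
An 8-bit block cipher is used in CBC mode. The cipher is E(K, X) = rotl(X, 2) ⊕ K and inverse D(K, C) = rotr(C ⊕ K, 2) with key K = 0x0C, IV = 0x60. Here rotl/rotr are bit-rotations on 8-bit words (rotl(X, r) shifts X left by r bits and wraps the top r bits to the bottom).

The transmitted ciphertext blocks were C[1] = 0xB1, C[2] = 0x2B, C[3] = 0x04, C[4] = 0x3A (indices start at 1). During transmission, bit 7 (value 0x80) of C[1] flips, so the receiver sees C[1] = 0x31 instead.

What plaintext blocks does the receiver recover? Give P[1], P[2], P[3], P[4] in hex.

P[1] = 0x2F, P[2] = 0xF8, P[3] = 0x29, P[4] = 0x89

CBC decryption: P_i = D(K, C_i) ⊕ C_{i−1}, with C_{0} = IV.
Only C[1] changed, to 0x31. In CBC, a change in C_i garbles P_i and flips the same bit in P_{i+1}. Decrypting the received ciphertext:
P[1]: D(K, 0x31) = 0x4F; 0x4F ⊕ 0x60 = 0x2F.
P[2]: D(K, 0x2B) = 0xC9; 0xC9 ⊕ 0x31 = 0xF8.
P[3]: D(K, 0x04) = 0x02; 0x02 ⊕ 0x2B = 0x29.
P[4]: D(K, 0x3A) = 0x8D; 0x8D ⊕ 0x04 = 0x89.
Blocks that differ from the original plaintext: P[1], P[2].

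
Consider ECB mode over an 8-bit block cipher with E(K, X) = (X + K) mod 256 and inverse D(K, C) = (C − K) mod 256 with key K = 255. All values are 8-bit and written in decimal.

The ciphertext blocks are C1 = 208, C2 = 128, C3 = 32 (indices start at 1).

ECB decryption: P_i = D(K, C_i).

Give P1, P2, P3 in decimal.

P1 = 209, P2 = 129, P3 = 33

P1: D(K, 208) = 209.
P2: D(K, 128) = 129.
P3: D(K, 32) = 33.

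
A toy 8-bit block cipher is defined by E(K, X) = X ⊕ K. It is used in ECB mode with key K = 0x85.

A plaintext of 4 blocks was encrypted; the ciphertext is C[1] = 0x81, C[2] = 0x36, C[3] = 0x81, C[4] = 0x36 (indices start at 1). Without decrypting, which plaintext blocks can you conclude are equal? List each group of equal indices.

P[1] = P[3]; P[2] = P[4]

ECB encrypts each block independently with the same key, so equal ciphertext blocks imply equal plaintext blocks.
C[1] = C[3] = 0x81, so P[1] = P[3].
C[2] = C[4] = 0x36, so P[2] = P[4].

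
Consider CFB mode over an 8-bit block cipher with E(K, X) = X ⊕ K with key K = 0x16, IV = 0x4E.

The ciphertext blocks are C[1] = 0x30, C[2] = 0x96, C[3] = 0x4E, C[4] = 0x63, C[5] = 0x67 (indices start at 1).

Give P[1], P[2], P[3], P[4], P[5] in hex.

P[1] = 0x68, P[2] = 0xB0, P[3] = 0xCE, P[4] = 0x3B, P[5] = 0x12

CFB decryption: P_i = C_i ⊕ E(K, C_{i−1}), with C_{0} = IV.
P[1]: E(K, 0x4E) = 0x58; 0x30 ⊕ 0x58 = 0x68.
P[2]: E(K, 0x30) = 0x26; 0x96 ⊕ 0x26 = 0xB0.
P[3]: E(K, 0x96) = 0x80; 0x4E ⊕ 0x80 = 0xCE.
P[4]: E(K, 0x4E) = 0x58; 0x63 ⊕ 0x58 = 0x3B.
P[5]: E(K, 0x63) = 0x75; 0x67 ⊕ 0x75 = 0x12.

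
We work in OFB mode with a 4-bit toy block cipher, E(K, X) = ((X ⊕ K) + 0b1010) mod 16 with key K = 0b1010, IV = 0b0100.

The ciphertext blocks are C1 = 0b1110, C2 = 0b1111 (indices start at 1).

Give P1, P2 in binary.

P1 = 0b0110, P2 = 0b0011

OFB decryption: S_i = E(K, S_{i−1}) with S_{0} = IV; P_i = C_i ⊕ S_i.
P1: S = E(K, 0b0100) = 0b1000; 0b1110 ⊕ 0b1000 = 0b0110.
P2: S = E(K, 0b1000) = 0b1100; 0b1111 ⊕ 0b1100 = 0b0011.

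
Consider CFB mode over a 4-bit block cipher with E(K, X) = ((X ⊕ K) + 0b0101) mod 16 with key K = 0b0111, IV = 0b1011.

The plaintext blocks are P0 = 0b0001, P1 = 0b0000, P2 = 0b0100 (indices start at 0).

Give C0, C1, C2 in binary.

C0 = 0b0000, C1 = 0b1100, C2 = 0b0100

CFB encryption: C_i = P_i ⊕ E(K, C_{i−1}), with C_{−1} = IV.
C0: E(K, 0b1011) = 0b0001; 0b0001 ⊕ 0b0001 = 0b0000.
C1: E(K, 0b0000) = 0b1100; 0b0000 ⊕ 0b1100 = 0b1100.
C2: E(K, 0b1100) = 0b0000; 0b0100 ⊕ 0b0000 = 0b0100.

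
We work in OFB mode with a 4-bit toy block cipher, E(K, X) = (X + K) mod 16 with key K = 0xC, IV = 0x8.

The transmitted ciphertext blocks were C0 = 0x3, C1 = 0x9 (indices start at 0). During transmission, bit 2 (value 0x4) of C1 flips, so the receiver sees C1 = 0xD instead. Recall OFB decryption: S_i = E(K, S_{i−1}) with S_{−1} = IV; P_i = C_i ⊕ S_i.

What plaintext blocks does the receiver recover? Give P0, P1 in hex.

P0 = 0x7, P1 = 0xD

Only C1 changed, to 0xD. In OFB, a change in C_i flips the same bit in P_i only; the keystream is unaffected. Decrypting the received ciphertext:
P0: S = E(K, 0x8) = 0x4; 0x3 ⊕ 0x4 = 0x7.
P1: S = E(K, 0x4) = 0x0; 0xD ⊕ 0x0 = 0xD.
Blocks that differ from the original plaintext: P1.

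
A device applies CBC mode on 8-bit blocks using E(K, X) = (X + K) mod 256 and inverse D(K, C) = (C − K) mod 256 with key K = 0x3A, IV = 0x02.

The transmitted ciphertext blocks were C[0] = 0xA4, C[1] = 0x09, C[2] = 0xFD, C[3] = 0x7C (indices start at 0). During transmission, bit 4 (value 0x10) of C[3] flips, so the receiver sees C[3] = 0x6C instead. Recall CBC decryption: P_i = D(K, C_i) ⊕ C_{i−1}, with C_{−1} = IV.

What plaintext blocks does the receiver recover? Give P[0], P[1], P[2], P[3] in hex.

Only C[3] changed, to 0x6C. In CBC, a change in C_i garbles P_i and flips the same bit in P_{i+1}. Decrypting the received ciphertext:
P[0]: D(K, 0xA4) = 0x6A; 0x6A ⊕ 0x02 = 0x68.
P[1]: D(K, 0x09) = 0xCF; 0xCF ⊕ 0xA4 = 0x6B.
P[2]: D(K, 0xFD) = 0xC3; 0xC3 ⊕ 0x09 = 0xCA.
P[3]: D(K, 0x6C) = 0x32; 0x32 ⊕ 0xFD = 0xCF.
Blocks that differ from the original plaintext: P[3].

P[0] = 0x68, P[1] = 0x6B, P[2] = 0xCA, P[3] = 0xCF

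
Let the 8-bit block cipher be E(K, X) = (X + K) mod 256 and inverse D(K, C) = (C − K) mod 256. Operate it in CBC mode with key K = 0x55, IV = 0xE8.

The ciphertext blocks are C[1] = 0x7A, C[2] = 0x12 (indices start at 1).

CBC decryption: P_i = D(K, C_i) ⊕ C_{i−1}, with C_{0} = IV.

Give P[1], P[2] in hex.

P[1] = 0xCD, P[2] = 0xC7

P[1]: D(K, 0x7A) = 0x25; 0x25 ⊕ 0xE8 = 0xCD.
P[2]: D(K, 0x12) = 0xBD; 0xBD ⊕ 0x7A = 0xC7.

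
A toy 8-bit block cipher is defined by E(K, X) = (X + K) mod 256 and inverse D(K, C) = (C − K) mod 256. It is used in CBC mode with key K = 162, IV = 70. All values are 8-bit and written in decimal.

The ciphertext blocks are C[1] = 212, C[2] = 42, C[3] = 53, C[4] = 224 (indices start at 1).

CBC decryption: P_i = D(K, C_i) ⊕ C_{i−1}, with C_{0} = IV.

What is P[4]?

P[4] = 11

P[4]: D(K, 224) = 62; 62 ⊕ 53 = 11.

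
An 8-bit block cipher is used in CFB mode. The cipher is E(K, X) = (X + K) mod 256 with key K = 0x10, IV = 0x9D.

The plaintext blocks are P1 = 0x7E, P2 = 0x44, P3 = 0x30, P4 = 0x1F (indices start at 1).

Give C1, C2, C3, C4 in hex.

CFB encryption: C_i = P_i ⊕ E(K, C_{i−1}), with C_{0} = IV.
C1: E(K, 0x9D) = 0xAD; 0x7E ⊕ 0xAD = 0xD3.
C2: E(K, 0xD3) = 0xE3; 0x44 ⊕ 0xE3 = 0xA7.
C3: E(K, 0xA7) = 0xB7; 0x30 ⊕ 0xB7 = 0x87.
C4: E(K, 0x87) = 0x97; 0x1F ⊕ 0x97 = 0x88.

C1 = 0xD3, C2 = 0xA7, C3 = 0x87, C4 = 0x88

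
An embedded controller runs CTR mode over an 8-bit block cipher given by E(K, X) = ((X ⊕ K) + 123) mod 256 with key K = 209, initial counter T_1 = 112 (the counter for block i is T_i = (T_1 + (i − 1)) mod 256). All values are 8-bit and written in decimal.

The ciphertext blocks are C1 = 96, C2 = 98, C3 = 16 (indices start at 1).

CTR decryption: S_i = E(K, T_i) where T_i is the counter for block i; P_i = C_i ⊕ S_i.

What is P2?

P2: T = 113, S = E(K, T) = 27; 98 ⊕ 27 = 121.

P2 = 121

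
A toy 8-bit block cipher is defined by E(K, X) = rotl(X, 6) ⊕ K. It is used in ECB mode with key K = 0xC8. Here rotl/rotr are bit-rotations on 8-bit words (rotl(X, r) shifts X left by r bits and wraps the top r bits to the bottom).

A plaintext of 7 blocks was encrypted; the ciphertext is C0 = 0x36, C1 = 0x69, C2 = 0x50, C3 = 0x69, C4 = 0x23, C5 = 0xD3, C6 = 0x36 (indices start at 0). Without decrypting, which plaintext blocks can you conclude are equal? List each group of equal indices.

P0 = P6; P1 = P3

ECB encrypts each block independently with the same key, so equal ciphertext blocks imply equal plaintext blocks.
C0 = C6 = 0x36, so P0 = P6.
C1 = C3 = 0x69, so P1 = P3.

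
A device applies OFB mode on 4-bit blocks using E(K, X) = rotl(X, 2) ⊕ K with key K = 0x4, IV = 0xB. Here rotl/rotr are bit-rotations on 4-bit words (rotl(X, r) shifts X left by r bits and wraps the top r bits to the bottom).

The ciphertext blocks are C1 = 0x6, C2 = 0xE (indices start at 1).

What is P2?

P2 = 0x0

OFB decryption: S_i = E(K, S_{i−1}) with S_{0} = IV; P_i = C_i ⊕ S_i.
P1: S = E(K, 0xB) = 0xA; 0x6 ⊕ 0xA = 0xC.
P2: S = E(K, 0xA) = 0xE; 0xE ⊕ 0xE = 0x0.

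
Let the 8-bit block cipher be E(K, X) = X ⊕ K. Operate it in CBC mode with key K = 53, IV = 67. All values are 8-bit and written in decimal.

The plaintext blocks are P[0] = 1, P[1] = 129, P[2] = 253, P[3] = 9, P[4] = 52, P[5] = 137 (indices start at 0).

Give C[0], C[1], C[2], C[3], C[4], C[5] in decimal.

C[0] = 119, C[1] = 195, C[2] = 11, C[3] = 55, C[4] = 54, C[5] = 138

CBC encryption: C_i = E(K, P_i ⊕ C_{i−1}), with C_{−1} = IV.
C[0]: P[0] ⊕ 67 = 66; E(K, 66) = 119.
C[1]: P[1] ⊕ 119 = 246; E(K, 246) = 195.
C[2]: P[2] ⊕ 195 = 62; E(K, 62) = 11.
C[3]: P[3] ⊕ 11 = 2; E(K, 2) = 55.
C[4]: P[4] ⊕ 55 = 3; E(K, 3) = 54.
C[5]: P[5] ⊕ 54 = 191; E(K, 191) = 138.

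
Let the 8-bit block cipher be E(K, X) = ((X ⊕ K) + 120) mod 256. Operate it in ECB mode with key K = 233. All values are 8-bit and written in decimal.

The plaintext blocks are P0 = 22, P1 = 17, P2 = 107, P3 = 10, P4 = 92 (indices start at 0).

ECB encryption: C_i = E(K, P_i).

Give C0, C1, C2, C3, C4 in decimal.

C0: E(K, 22) = 119.
C1: E(K, 17) = 112.
C2: E(K, 107) = 250.
C3: E(K, 10) = 91.
C4: E(K, 92) = 45.

C0 = 119, C1 = 112, C2 = 250, C3 = 91, C4 = 45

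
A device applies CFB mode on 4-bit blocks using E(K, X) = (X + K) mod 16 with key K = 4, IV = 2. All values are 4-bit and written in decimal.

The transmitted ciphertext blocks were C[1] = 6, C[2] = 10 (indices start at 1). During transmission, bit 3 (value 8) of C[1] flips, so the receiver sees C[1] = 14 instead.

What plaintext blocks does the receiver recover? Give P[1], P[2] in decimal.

CFB decryption: P_i = C_i ⊕ E(K, C_{i−1}), with C_{0} = IV.
Only C[1] changed, to 14. In CFB, a change in C_i flips the same bit in P_i and garbles P_{i+1}. Decrypting the received ciphertext:
P[1]: E(K, 2) = 6; 14 ⊕ 6 = 8.
P[2]: E(K, 14) = 2; 10 ⊕ 2 = 8.
Blocks that differ from the original plaintext: P[1], P[2].

P[1] = 8, P[2] = 8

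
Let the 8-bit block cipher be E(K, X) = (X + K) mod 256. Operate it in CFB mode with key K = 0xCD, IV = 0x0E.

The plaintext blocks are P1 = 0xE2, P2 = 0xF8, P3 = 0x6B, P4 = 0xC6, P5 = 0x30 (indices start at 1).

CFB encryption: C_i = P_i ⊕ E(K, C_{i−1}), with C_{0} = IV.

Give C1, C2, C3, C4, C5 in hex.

C1: E(K, 0x0E) = 0xDB; 0xE2 ⊕ 0xDB = 0x39.
C2: E(K, 0x39) = 0x06; 0xF8 ⊕ 0x06 = 0xFE.
C3: E(K, 0xFE) = 0xCB; 0x6B ⊕ 0xCB = 0xA0.
C4: E(K, 0xA0) = 0x6D; 0xC6 ⊕ 0x6D = 0xAB.
C5: E(K, 0xAB) = 0x78; 0x30 ⊕ 0x78 = 0x48.

C1 = 0x39, C2 = 0xFE, C3 = 0xA0, C4 = 0xAB, C5 = 0x48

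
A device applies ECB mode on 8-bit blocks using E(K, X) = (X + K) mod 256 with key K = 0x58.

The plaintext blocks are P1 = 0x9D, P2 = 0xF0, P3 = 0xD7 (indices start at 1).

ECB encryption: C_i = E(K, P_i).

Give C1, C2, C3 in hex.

C1: E(K, 0x9D) = 0xF5.
C2: E(K, 0xF0) = 0x48.
C3: E(K, 0xD7) = 0x2F.

C1 = 0xF5, C2 = 0x48, C3 = 0x2F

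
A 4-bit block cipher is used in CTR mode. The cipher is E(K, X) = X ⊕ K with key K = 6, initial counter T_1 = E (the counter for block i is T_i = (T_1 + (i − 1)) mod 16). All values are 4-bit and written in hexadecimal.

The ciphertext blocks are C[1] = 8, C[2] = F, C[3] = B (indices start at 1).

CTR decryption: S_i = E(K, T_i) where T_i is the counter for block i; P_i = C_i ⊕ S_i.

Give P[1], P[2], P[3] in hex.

P[1]: T = E, S = E(K, T) = 8; 8 ⊕ 8 = 0.
P[2]: T = F, S = E(K, T) = 9; F ⊕ 9 = 6.
P[3]: T = 0, S = E(K, T) = 6; B ⊕ 6 = D.

P[1] = 0, P[2] = 6, P[3] = D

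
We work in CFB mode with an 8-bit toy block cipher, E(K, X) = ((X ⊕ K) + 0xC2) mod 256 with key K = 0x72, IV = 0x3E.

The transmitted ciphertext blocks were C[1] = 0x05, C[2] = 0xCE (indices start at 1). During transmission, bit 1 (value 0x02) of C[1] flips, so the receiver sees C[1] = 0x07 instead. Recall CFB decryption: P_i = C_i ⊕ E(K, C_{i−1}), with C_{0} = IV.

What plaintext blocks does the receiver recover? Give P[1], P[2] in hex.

P[1] = 0x09, P[2] = 0xF9

Only C[1] changed, to 0x07. In CFB, a change in C_i flips the same bit in P_i and garbles P_{i+1}. Decrypting the received ciphertext:
P[1]: E(K, 0x3E) = 0x0E; 0x07 ⊕ 0x0E = 0x09.
P[2]: E(K, 0x07) = 0x37; 0xCE ⊕ 0x37 = 0xF9.
Blocks that differ from the original plaintext: P[1], P[2].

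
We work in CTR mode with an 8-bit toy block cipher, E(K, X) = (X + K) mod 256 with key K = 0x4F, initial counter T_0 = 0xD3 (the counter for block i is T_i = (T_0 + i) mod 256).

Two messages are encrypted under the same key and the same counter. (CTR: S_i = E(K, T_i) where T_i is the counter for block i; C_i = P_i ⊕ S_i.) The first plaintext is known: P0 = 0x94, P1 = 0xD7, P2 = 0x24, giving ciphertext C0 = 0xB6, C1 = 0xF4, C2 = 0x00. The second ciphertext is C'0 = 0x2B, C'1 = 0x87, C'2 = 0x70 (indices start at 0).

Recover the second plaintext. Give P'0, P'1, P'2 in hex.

In CTR with a reused counter, both messages share the same keystream S_i, so C_i ⊕ C'_i = P_i ⊕ P'_i and thus P'_i = P_i ⊕ C_i ⊕ C'_i.
P'0: 0x94 ⊕ 0xB6 ⊕ 0x2B = 0x09.
P'1: 0xD7 ⊕ 0xF4 ⊕ 0x87 = 0xA4.
P'2: 0x24 ⊕ 0x00 ⊕ 0x70 = 0x54.

P'0 = 0x09, P'1 = 0xA4, P'2 = 0x54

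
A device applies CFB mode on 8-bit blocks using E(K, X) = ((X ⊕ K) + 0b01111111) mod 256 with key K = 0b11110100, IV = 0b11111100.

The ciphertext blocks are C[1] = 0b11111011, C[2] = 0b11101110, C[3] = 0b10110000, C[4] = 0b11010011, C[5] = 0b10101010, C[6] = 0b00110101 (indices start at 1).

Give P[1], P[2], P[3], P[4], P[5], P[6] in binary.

CFB decryption: P_i = C_i ⊕ E(K, C_{i−1}), with C_{0} = IV.
P[1]: E(K, 0b11111100) = 0b10000111; 0b11111011 ⊕ 0b10000111 = 0b01111100.
P[2]: E(K, 0b11111011) = 0b10001110; 0b11101110 ⊕ 0b10001110 = 0b01100000.
P[3]: E(K, 0b11101110) = 0b10011001; 0b10110000 ⊕ 0b10011001 = 0b00101001.
P[4]: E(K, 0b10110000) = 0b11000011; 0b11010011 ⊕ 0b11000011 = 0b00010000.
P[5]: E(K, 0b11010011) = 0b10100110; 0b10101010 ⊕ 0b10100110 = 0b00001100.
P[6]: E(K, 0b10101010) = 0b11011101; 0b00110101 ⊕ 0b11011101 = 0b11101000.

P[1] = 0b01111100, P[2] = 0b01100000, P[3] = 0b00101001, P[4] = 0b00010000, P[5] = 0b00001100, P[6] = 0b11101000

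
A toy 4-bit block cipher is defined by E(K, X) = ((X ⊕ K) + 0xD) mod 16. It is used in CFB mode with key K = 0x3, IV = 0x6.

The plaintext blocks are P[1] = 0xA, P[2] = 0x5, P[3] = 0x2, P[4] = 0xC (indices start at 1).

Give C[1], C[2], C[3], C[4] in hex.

C[1] = 0x8, C[2] = 0xD, C[3] = 0x9, C[4] = 0xB

CFB encryption: C_i = P_i ⊕ E(K, C_{i−1}), with C_{0} = IV.
C[1]: E(K, 0x6) = 0x2; 0xA ⊕ 0x2 = 0x8.
C[2]: E(K, 0x8) = 0x8; 0x5 ⊕ 0x8 = 0xD.
C[3]: E(K, 0xD) = 0xB; 0x2 ⊕ 0xB = 0x9.
C[4]: E(K, 0x9) = 0x7; 0xC ⊕ 0x7 = 0xB.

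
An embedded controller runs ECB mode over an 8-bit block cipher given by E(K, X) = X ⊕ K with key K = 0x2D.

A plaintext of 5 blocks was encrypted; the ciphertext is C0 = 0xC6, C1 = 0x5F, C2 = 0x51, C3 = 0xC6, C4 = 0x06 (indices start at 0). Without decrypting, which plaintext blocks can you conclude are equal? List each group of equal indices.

P0 = P3

ECB encrypts each block independently with the same key, so equal ciphertext blocks imply equal plaintext blocks.
C0 = C3 = 0xC6, so P0 = P3.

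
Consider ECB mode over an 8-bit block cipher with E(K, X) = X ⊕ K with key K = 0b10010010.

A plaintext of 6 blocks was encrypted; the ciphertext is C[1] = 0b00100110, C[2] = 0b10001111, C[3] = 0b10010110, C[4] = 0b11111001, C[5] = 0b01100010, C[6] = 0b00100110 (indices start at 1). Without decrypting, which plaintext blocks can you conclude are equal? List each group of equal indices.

ECB encrypts each block independently with the same key, so equal ciphertext blocks imply equal plaintext blocks.
C[1] = C[6] = 0b00100110, so P[1] = P[6].

P[1] = P[6]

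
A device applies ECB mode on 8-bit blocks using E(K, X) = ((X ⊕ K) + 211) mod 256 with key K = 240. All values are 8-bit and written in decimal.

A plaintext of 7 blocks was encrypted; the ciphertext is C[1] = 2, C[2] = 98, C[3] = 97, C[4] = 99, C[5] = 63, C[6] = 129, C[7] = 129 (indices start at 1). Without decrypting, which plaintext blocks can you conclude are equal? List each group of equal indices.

P[6] = P[7]

ECB encrypts each block independently with the same key, so equal ciphertext blocks imply equal plaintext blocks.
C[6] = C[7] = 129, so P[6] = P[7].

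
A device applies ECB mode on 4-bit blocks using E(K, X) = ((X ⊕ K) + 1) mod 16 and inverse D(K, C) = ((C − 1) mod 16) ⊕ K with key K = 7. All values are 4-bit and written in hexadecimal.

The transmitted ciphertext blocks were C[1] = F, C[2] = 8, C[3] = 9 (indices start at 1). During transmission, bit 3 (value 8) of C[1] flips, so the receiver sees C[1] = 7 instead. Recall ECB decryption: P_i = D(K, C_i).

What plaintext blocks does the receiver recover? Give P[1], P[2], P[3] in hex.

P[1] = 1, P[2] = 0, P[3] = F

Only C[1] changed, to 7. In ECB, a change in C_i affects only P_i. Decrypting the received ciphertext:
P[1]: D(K, 7) = 1.
P[2]: D(K, 8) = 0.
P[3]: D(K, 9) = F.
Blocks that differ from the original plaintext: P[1].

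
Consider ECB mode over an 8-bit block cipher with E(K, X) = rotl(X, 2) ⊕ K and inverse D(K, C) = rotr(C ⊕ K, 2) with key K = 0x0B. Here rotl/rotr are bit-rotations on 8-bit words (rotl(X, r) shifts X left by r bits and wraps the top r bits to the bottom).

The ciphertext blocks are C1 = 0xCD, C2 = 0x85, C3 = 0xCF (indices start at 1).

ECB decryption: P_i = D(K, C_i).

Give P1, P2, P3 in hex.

P1 = 0xB1, P2 = 0xA3, P3 = 0x31

P1: D(K, 0xCD) = 0xB1.
P2: D(K, 0x85) = 0xA3.
P3: D(K, 0xCF) = 0x31.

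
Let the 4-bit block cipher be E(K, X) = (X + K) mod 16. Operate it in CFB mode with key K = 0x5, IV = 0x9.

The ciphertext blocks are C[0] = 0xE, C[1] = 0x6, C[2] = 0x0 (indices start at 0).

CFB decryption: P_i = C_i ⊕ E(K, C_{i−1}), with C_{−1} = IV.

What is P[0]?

P[0] = 0x0

P[0]: E(K, 0x9) = 0xE; 0xE ⊕ 0xE = 0x0.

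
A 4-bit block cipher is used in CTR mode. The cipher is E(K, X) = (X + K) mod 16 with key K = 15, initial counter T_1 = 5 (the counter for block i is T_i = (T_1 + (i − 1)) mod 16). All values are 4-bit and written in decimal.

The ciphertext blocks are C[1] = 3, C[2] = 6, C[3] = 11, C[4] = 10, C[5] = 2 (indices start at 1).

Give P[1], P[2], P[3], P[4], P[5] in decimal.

CTR decryption: S_i = E(K, T_i) where T_i is the counter for block i; P_i = C_i ⊕ S_i.
P[1]: T = 5, S = E(K, T) = 4; 3 ⊕ 4 = 7.
P[2]: T = 6, S = E(K, T) = 5; 6 ⊕ 5 = 3.
P[3]: T = 7, S = E(K, T) = 6; 11 ⊕ 6 = 13.
P[4]: T = 8, S = E(K, T) = 7; 10 ⊕ 7 = 13.
P[5]: T = 9, S = E(K, T) = 8; 2 ⊕ 8 = 10.

P[1] = 7, P[2] = 3, P[3] = 13, P[4] = 13, P[5] = 10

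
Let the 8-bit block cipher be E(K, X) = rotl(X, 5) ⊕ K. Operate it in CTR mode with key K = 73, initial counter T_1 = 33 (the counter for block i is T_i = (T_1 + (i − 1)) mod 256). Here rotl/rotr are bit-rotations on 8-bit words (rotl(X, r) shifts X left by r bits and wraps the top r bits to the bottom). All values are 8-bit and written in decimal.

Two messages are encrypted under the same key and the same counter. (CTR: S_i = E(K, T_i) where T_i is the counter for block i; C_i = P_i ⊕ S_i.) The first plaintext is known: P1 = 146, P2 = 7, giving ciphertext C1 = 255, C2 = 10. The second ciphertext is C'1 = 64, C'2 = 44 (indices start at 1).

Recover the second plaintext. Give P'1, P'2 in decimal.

In CTR with a reused counter, both messages share the same keystream S_i, so C_i ⊕ C'_i = P_i ⊕ P'_i and thus P'_i = P_i ⊕ C_i ⊕ C'_i.
P'1: 146 ⊕ 255 ⊕ 64 = 45.
P'2: 7 ⊕ 10 ⊕ 44 = 33.

P'1 = 45, P'2 = 33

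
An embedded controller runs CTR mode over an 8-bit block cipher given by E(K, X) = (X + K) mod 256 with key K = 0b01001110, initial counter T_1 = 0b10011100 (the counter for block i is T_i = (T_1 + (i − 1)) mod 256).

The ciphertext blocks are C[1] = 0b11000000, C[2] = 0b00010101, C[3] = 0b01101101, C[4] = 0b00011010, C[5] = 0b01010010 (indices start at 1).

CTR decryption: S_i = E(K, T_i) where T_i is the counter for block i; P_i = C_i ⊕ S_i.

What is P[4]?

P[4]: T = 0b10011111, S = E(K, T) = 0b11101101; 0b00011010 ⊕ 0b11101101 = 0b11110111.

P[4] = 0b11110111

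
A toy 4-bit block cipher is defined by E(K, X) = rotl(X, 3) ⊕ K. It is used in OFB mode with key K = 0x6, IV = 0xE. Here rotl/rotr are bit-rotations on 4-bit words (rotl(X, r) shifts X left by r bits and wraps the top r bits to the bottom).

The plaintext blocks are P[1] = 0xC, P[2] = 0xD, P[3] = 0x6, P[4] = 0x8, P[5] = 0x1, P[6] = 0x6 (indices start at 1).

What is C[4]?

OFB encryption: S_i = E(K, S_{i−1}) with S_{0} = IV; C_i = P_i ⊕ S_i.
C[1]: S = E(K, 0xE) = 0x1; 0xC ⊕ 0x1 = 0xD.
C[2]: S = E(K, 0x1) = 0xE; 0xD ⊕ 0xE = 0x3.
C[3]: S = E(K, 0xE) = 0x1; 0x6 ⊕ 0x1 = 0x7.
C[4]: S = E(K, 0x1) = 0xE; 0x8 ⊕ 0xE = 0x6.

C[4] = 0x6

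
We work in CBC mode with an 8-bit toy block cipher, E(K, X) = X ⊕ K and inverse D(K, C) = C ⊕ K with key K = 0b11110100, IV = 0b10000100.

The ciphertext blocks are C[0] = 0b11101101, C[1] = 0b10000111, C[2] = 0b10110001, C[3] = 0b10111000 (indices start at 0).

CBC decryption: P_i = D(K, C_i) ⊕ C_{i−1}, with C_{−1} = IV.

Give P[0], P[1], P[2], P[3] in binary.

P[0] = 0b10011101, P[1] = 0b10011110, P[2] = 0b11000010, P[3] = 0b11111101

P[0]: D(K, 0b11101101) = 0b00011001; 0b00011001 ⊕ 0b10000100 = 0b10011101.
P[1]: D(K, 0b10000111) = 0b01110011; 0b01110011 ⊕ 0b11101101 = 0b10011110.
P[2]: D(K, 0b10110001) = 0b01000101; 0b01000101 ⊕ 0b10000111 = 0b11000010.
P[3]: D(K, 0b10111000) = 0b01001100; 0b01001100 ⊕ 0b10110001 = 0b11111101.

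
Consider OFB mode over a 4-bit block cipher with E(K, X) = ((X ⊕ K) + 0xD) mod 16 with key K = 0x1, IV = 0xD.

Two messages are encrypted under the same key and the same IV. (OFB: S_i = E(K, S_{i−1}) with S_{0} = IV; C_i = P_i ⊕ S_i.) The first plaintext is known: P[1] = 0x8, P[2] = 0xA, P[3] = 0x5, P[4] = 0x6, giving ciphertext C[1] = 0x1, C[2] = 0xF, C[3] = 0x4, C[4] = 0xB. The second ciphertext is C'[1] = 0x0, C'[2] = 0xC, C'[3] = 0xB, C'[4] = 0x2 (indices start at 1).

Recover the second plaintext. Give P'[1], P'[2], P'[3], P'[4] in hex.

In OFB with a reused IV, both messages share the same keystream S_i, so C_i ⊕ C'_i = P_i ⊕ P'_i and thus P'_i = P_i ⊕ C_i ⊕ C'_i.
P'[1]: 0x8 ⊕ 0x1 ⊕ 0x0 = 0x9.
P'[2]: 0xA ⊕ 0xF ⊕ 0xC = 0x9.
P'[3]: 0x5 ⊕ 0x4 ⊕ 0xB = 0xA.
P'[4]: 0x6 ⊕ 0xB ⊕ 0x2 = 0xF.

P'[1] = 0x9, P'[2] = 0x9, P'[3] = 0xA, P'[4] = 0xF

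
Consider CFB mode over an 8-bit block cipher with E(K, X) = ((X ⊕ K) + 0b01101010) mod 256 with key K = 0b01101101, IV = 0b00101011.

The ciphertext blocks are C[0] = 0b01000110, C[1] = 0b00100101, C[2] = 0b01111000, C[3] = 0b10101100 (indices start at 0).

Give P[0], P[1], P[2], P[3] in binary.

CFB decryption: P_i = C_i ⊕ E(K, C_{i−1}), with C_{−1} = IV.
P[0]: E(K, 0b00101011) = 0b10110000; 0b01000110 ⊕ 0b10110000 = 0b11110110.
P[1]: E(K, 0b01000110) = 0b10010101; 0b00100101 ⊕ 0b10010101 = 0b10110000.
P[2]: E(K, 0b00100101) = 0b10110010; 0b01111000 ⊕ 0b10110010 = 0b11001010.
P[3]: E(K, 0b01111000) = 0b01111111; 0b10101100 ⊕ 0b01111111 = 0b11010011.

P[0] = 0b11110110, P[1] = 0b10110000, P[2] = 0b11001010, P[3] = 0b11010011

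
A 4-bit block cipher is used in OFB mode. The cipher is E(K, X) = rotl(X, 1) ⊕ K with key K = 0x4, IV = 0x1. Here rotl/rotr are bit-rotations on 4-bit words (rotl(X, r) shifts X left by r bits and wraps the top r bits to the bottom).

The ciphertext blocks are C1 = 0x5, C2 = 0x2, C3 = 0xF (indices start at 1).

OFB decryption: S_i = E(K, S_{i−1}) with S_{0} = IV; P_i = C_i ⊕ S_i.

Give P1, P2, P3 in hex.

P1 = 0x3, P2 = 0xA, P3 = 0xA

P1: S = E(K, 0x1) = 0x6; 0x5 ⊕ 0x6 = 0x3.
P2: S = E(K, 0x6) = 0x8; 0x2 ⊕ 0x8 = 0xA.
P3: S = E(K, 0x8) = 0x5; 0xF ⊕ 0x5 = 0xA.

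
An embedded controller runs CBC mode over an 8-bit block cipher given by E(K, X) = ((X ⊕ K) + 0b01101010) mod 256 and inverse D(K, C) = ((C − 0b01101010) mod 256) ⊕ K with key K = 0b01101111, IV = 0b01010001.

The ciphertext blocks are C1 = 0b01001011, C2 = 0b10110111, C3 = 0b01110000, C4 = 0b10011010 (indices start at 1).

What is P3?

CBC decryption: P_i = D(K, C_i) ⊕ C_{i−1}, with C_{0} = IV.
P3: D(K, 0b01110000) = 0b01101001; 0b01101001 ⊕ 0b10110111 = 0b11011110.

P3 = 0b11011110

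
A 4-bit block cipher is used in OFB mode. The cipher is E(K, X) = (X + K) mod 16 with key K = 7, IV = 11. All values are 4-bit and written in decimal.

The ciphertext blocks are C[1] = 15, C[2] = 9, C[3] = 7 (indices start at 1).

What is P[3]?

OFB decryption: S_i = E(K, S_{i−1}) with S_{0} = IV; P_i = C_i ⊕ S_i.
P[1]: S = E(K, 11) = 2; 15 ⊕ 2 = 13.
P[2]: S = E(K, 2) = 9; 9 ⊕ 9 = 0.
P[3]: S = E(K, 9) = 0; 7 ⊕ 0 = 7.

P[3] = 7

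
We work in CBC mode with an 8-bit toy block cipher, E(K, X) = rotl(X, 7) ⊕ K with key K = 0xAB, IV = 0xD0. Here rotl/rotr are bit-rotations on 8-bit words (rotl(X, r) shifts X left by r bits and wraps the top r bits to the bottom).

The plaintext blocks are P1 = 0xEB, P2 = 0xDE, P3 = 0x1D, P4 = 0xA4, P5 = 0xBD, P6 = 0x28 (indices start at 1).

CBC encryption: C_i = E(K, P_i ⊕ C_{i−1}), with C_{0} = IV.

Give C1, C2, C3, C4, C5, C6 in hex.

C1: P1 ⊕ 0xD0 = 0x3B; E(K, 0x3B) = 0x36.
C2: P2 ⊕ 0x36 = 0xE8; E(K, 0xE8) = 0xDF.
C3: P3 ⊕ 0xDF = 0xC2; E(K, 0xC2) = 0xCA.
C4: P4 ⊕ 0xCA = 0x6E; E(K, 0x6E) = 0x9C.
C5: P5 ⊕ 0x9C = 0x21; E(K, 0x21) = 0x3B.
C6: P6 ⊕ 0x3B = 0x13; E(K, 0x13) = 0x22.

C1 = 0x36, C2 = 0xDF, C3 = 0xCA, C4 = 0x9C, C5 = 0x3B, C6 = 0x22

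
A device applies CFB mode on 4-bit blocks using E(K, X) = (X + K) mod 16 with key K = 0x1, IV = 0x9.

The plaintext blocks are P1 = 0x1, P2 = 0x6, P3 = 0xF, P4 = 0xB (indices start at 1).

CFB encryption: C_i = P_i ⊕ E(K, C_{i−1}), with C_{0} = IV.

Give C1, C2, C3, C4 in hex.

C1 = 0xB, C2 = 0xA, C3 = 0x4, C4 = 0xE

C1: E(K, 0x9) = 0xA; 0x1 ⊕ 0xA = 0xB.
C2: E(K, 0xB) = 0xC; 0x6 ⊕ 0xC = 0xA.
C3: E(K, 0xA) = 0xB; 0xF ⊕ 0xB = 0x4.
C4: E(K, 0x4) = 0x5; 0xB ⊕ 0x5 = 0xE.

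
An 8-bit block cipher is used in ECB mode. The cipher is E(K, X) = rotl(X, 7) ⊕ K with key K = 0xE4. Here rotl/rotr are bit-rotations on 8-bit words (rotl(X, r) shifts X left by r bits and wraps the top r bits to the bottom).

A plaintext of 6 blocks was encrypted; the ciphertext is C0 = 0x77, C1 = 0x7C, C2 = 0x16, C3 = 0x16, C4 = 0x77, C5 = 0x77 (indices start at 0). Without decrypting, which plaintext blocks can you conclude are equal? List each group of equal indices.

P0 = P4 = P5; P2 = P3

ECB encrypts each block independently with the same key, so equal ciphertext blocks imply equal plaintext blocks.
C0 = C4 = C5 = 0x77, so P0 = P4 = P5.
C2 = C3 = 0x16, so P2 = P3.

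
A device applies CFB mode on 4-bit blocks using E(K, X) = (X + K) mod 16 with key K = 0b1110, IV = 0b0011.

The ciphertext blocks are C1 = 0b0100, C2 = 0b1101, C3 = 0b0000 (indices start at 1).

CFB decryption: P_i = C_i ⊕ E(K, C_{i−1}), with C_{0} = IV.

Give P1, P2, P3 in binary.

P1: E(K, 0b0011) = 0b0001; 0b0100 ⊕ 0b0001 = 0b0101.
P2: E(K, 0b0100) = 0b0010; 0b1101 ⊕ 0b0010 = 0b1111.
P3: E(K, 0b1101) = 0b1011; 0b0000 ⊕ 0b1011 = 0b1011.

P1 = 0b0101, P2 = 0b1111, P3 = 0b1011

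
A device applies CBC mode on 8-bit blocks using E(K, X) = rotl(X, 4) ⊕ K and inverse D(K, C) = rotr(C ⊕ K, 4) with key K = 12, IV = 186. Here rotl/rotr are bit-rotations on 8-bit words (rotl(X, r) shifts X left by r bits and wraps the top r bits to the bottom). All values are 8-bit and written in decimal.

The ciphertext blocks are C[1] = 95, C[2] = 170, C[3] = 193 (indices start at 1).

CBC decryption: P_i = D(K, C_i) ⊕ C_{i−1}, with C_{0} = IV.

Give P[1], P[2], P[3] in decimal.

P[1] = 143, P[2] = 53, P[3] = 118

P[1]: D(K, 95) = 53; 53 ⊕ 186 = 143.
P[2]: D(K, 170) = 106; 106 ⊕ 95 = 53.
P[3]: D(K, 193) = 220; 220 ⊕ 170 = 118.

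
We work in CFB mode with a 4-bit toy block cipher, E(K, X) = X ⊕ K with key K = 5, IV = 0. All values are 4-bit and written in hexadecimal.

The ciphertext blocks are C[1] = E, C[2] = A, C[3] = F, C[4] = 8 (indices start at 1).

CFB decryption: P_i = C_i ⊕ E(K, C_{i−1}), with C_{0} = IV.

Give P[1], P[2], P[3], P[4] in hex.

P[1] = B, P[2] = 1, P[3] = 0, P[4] = 2

P[1]: E(K, 0) = 5; E ⊕ 5 = B.
P[2]: E(K, E) = B; A ⊕ B = 1.
P[3]: E(K, A) = F; F ⊕ F = 0.
P[4]: E(K, F) = A; 8 ⊕ A = 2.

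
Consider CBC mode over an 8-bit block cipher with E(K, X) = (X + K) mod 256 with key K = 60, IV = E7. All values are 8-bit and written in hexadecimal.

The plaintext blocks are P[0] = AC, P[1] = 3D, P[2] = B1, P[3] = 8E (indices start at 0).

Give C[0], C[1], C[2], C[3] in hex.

CBC encryption: C_i = E(K, P_i ⊕ C_{i−1}), with C_{−1} = IV.
C[0]: P[0] ⊕ E7 = 4B; E(K, 4B) = AB.
C[1]: P[1] ⊕ AB = 96; E(K, 96) = F6.
C[2]: P[2] ⊕ F6 = 47; E(K, 47) = A7.
C[3]: P[3] ⊕ A7 = 29; E(K, 29) = 89.

C[0] = AB, C[1] = F6, C[2] = A7, C[3] = 89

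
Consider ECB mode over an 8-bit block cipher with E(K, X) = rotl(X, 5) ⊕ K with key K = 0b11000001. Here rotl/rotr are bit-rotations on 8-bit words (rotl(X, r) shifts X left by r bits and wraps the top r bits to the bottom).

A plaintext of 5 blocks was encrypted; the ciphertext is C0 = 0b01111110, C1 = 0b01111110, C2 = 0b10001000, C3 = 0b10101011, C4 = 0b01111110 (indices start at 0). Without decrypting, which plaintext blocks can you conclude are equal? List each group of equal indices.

P0 = P1 = P4

ECB encrypts each block independently with the same key, so equal ciphertext blocks imply equal plaintext blocks.
C0 = C1 = C4 = 0b01111110, so P0 = P1 = P4.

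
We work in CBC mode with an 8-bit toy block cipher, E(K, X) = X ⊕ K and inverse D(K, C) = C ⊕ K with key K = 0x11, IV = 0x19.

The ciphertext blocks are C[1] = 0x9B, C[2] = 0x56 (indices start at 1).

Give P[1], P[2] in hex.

CBC decryption: P_i = D(K, C_i) ⊕ C_{i−1}, with C_{0} = IV.
P[1]: D(K, 0x9B) = 0x8A; 0x8A ⊕ 0x19 = 0x93.
P[2]: D(K, 0x56) = 0x47; 0x47 ⊕ 0x9B = 0xDC.

P[1] = 0x93, P[2] = 0xDC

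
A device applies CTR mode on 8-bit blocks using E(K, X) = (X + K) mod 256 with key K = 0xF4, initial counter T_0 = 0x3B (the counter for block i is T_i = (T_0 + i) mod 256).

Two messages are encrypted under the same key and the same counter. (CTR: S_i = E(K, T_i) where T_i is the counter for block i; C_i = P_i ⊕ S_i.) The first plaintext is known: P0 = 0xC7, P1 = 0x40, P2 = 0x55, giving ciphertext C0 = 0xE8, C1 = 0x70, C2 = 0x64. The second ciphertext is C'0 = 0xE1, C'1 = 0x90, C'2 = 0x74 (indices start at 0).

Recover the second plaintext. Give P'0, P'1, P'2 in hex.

In CTR with a reused counter, both messages share the same keystream S_i, so C_i ⊕ C'_i = P_i ⊕ P'_i and thus P'_i = P_i ⊕ C_i ⊕ C'_i.
P'0: 0xC7 ⊕ 0xE8 ⊕ 0xE1 = 0xCE.
P'1: 0x40 ⊕ 0x70 ⊕ 0x90 = 0xA0.
P'2: 0x55 ⊕ 0x64 ⊕ 0x74 = 0x45.

P'0 = 0xCE, P'1 = 0xA0, P'2 = 0x45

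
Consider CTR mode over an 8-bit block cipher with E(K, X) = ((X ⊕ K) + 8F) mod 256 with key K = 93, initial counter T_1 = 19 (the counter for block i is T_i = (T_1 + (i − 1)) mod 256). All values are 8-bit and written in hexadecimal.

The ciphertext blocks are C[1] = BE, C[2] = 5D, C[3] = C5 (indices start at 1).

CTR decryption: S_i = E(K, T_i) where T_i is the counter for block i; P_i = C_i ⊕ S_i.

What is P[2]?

P[2]: T = 1A, S = E(K, T) = 18; 5D ⊕ 18 = 45.

P[2] = 45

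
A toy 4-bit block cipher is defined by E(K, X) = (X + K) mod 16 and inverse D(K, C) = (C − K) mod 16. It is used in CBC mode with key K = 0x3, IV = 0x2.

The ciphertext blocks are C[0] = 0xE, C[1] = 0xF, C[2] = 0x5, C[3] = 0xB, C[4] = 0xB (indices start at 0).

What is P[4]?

CBC decryption: P_i = D(K, C_i) ⊕ C_{i−1}, with C_{−1} = IV.
P[4]: D(K, 0xB) = 0x8; 0x8 ⊕ 0xB = 0x3.

P[4] = 0x3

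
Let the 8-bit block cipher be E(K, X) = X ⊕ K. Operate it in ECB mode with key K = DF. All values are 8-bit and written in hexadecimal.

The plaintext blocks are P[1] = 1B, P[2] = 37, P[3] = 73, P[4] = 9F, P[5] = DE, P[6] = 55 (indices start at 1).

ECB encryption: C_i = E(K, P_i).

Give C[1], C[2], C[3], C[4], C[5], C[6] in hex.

C[1] = C4, C[2] = E8, C[3] = AC, C[4] = 40, C[5] = 01, C[6] = 8A

C[1]: E(K, 1B) = C4.
C[2]: E(K, 37) = E8.
C[3]: E(K, 73) = AC.
C[4]: E(K, 9F) = 40.
C[5]: E(K, DE) = 01.
C[6]: E(K, 55) = 8A.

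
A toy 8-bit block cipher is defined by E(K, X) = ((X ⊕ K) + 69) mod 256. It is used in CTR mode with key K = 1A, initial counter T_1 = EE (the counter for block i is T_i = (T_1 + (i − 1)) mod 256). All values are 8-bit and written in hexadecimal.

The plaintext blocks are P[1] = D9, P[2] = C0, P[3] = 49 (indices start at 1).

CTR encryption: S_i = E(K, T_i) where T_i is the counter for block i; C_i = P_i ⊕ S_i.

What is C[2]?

C[2] = 9E

C[1]: T = EE, S = E(K, T) = 5D; D9 ⊕ 5D = 84.
C[2]: T = EF, S = E(K, T) = 5E; C0 ⊕ 5E = 9E.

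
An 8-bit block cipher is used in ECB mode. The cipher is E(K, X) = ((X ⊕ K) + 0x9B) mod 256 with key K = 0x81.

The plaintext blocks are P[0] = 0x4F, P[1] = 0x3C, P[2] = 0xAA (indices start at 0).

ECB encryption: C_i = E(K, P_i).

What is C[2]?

C[2]: E(K, 0xAA) = 0xC6.

C[2] = 0xC6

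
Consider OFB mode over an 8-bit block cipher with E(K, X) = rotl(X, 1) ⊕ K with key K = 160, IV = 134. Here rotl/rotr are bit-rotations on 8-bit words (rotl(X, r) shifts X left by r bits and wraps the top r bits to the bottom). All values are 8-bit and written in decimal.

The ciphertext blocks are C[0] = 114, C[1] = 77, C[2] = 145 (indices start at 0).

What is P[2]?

OFB decryption: S_i = E(K, S_{i−1}) with S_{−1} = IV; P_i = C_i ⊕ S_i.
P[0]: S = E(K, 134) = 173; 114 ⊕ 173 = 223.
P[1]: S = E(K, 173) = 251; 77 ⊕ 251 = 182.
P[2]: S = E(K, 251) = 87; 145 ⊕ 87 = 198.

P[2] = 198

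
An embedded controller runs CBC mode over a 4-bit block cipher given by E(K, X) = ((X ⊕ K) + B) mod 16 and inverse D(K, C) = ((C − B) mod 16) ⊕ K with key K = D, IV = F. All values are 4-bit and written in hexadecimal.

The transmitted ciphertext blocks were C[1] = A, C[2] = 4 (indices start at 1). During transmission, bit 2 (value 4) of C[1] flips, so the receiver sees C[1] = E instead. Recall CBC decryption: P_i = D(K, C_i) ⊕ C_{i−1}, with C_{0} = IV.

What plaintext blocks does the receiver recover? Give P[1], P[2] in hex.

P[1] = 1, P[2] = A

Only C[1] changed, to E. In CBC, a change in C_i garbles P_i and flips the same bit in P_{i+1}. Decrypting the received ciphertext:
P[1]: D(K, E) = E; E ⊕ F = 1.
P[2]: D(K, 4) = 4; 4 ⊕ E = A.
Blocks that differ from the original plaintext: P[1], P[2].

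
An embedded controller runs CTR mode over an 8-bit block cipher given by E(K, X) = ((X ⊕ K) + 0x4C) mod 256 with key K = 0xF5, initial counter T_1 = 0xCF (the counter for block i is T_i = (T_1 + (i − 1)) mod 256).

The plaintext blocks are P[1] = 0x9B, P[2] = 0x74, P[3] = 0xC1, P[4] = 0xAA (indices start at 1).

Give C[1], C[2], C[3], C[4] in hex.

C[1] = 0x1D, C[2] = 0x05, C[3] = 0xB1, C[4] = 0xD9

CTR encryption: S_i = E(K, T_i) where T_i is the counter for block i; C_i = P_i ⊕ S_i.
C[1]: T = 0xCF, S = E(K, T) = 0x86; 0x9B ⊕ 0x86 = 0x1D.
C[2]: T = 0xD0, S = E(K, T) = 0x71; 0x74 ⊕ 0x71 = 0x05.
C[3]: T = 0xD1, S = E(K, T) = 0x70; 0xC1 ⊕ 0x70 = 0xB1.
C[4]: T = 0xD2, S = E(K, T) = 0x73; 0xAA ⊕ 0x73 = 0xD9.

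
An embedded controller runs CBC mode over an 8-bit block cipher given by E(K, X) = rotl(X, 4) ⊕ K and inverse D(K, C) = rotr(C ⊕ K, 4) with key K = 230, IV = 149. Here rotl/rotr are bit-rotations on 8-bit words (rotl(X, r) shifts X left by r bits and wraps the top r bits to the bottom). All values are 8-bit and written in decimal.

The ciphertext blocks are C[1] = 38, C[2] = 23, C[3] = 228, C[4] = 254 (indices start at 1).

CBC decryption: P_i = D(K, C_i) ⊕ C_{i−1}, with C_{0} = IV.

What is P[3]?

P[3]: D(K, 228) = 32; 32 ⊕ 23 = 55.

P[3] = 55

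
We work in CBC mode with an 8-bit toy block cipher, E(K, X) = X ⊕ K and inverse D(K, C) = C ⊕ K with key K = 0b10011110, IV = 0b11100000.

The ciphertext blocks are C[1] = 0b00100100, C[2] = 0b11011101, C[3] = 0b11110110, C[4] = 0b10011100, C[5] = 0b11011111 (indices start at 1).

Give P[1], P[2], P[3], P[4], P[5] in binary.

CBC decryption: P_i = D(K, C_i) ⊕ C_{i−1}, with C_{0} = IV.
P[1]: D(K, 0b00100100) = 0b10111010; 0b10111010 ⊕ 0b11100000 = 0b01011010.
P[2]: D(K, 0b11011101) = 0b01000011; 0b01000011 ⊕ 0b00100100 = 0b01100111.
P[3]: D(K, 0b11110110) = 0b01101000; 0b01101000 ⊕ 0b11011101 = 0b10110101.
P[4]: D(K, 0b10011100) = 0b00000010; 0b00000010 ⊕ 0b11110110 = 0b11110100.
P[5]: D(K, 0b11011111) = 0b01000001; 0b01000001 ⊕ 0b10011100 = 0b11011101.

P[1] = 0b01011010, P[2] = 0b01100111, P[3] = 0b10110101, P[4] = 0b11110100, P[5] = 0b11011101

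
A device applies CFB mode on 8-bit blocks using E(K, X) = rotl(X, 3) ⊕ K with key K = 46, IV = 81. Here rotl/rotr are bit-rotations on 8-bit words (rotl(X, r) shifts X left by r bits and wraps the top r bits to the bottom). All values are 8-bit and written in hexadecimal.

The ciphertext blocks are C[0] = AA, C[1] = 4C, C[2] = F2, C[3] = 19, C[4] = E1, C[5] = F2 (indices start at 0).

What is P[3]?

P[3] = C8

CFB decryption: P_i = C_i ⊕ E(K, C_{i−1}), with C_{−1} = IV.
P[3]: E(K, F2) = D1; 19 ⊕ D1 = C8.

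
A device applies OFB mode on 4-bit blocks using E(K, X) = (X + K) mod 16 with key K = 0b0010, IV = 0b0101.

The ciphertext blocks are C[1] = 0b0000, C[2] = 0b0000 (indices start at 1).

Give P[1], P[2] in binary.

P[1] = 0b0111, P[2] = 0b1001

OFB decryption: S_i = E(K, S_{i−1}) with S_{0} = IV; P_i = C_i ⊕ S_i.
P[1]: S = E(K, 0b0101) = 0b0111; 0b0000 ⊕ 0b0111 = 0b0111.
P[2]: S = E(K, 0b0111) = 0b1001; 0b0000 ⊕ 0b1001 = 0b1001.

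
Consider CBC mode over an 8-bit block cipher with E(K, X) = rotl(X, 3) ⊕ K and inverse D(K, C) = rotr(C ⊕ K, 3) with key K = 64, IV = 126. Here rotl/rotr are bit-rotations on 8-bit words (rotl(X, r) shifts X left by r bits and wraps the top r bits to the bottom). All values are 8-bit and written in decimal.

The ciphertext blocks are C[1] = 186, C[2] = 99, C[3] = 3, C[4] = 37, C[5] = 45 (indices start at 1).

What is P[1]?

P[1] = 33

CBC decryption: P_i = D(K, C_i) ⊕ C_{i−1}, with C_{0} = IV.
P[1]: D(K, 186) = 95; 95 ⊕ 126 = 33.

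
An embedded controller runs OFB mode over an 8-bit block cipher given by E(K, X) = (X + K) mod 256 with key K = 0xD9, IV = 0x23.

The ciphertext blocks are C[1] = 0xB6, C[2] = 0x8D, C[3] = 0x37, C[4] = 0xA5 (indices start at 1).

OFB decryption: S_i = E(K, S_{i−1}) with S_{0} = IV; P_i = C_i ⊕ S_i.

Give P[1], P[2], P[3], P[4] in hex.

P[1] = 0x4A, P[2] = 0x58, P[3] = 0x99, P[4] = 0x22

P[1]: S = E(K, 0x23) = 0xFC; 0xB6 ⊕ 0xFC = 0x4A.
P[2]: S = E(K, 0xFC) = 0xD5; 0x8D ⊕ 0xD5 = 0x58.
P[3]: S = E(K, 0xD5) = 0xAE; 0x37 ⊕ 0xAE = 0x99.
P[4]: S = E(K, 0xAE) = 0x87; 0xA5 ⊕ 0x87 = 0x22.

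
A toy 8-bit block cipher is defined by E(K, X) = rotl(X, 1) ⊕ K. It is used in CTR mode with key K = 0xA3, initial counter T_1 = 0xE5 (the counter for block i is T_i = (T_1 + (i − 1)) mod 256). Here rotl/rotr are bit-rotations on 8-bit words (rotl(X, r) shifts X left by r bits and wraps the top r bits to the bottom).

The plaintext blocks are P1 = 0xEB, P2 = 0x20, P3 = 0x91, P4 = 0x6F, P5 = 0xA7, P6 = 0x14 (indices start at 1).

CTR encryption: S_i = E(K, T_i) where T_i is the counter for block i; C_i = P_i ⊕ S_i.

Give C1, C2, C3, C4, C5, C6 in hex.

C1 = 0x83, C2 = 0x4E, C3 = 0xFD, C4 = 0x1D, C5 = 0xD7, C6 = 0x62

C1: T = 0xE5, S = E(K, T) = 0x68; 0xEB ⊕ 0x68 = 0x83.
C2: T = 0xE6, S = E(K, T) = 0x6E; 0x20 ⊕ 0x6E = 0x4E.
C3: T = 0xE7, S = E(K, T) = 0x6C; 0x91 ⊕ 0x6C = 0xFD.
C4: T = 0xE8, S = E(K, T) = 0x72; 0x6F ⊕ 0x72 = 0x1D.
C5: T = 0xE9, S = E(K, T) = 0x70; 0xA7 ⊕ 0x70 = 0xD7.
C6: T = 0xEA, S = E(K, T) = 0x76; 0x14 ⊕ 0x76 = 0x62.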